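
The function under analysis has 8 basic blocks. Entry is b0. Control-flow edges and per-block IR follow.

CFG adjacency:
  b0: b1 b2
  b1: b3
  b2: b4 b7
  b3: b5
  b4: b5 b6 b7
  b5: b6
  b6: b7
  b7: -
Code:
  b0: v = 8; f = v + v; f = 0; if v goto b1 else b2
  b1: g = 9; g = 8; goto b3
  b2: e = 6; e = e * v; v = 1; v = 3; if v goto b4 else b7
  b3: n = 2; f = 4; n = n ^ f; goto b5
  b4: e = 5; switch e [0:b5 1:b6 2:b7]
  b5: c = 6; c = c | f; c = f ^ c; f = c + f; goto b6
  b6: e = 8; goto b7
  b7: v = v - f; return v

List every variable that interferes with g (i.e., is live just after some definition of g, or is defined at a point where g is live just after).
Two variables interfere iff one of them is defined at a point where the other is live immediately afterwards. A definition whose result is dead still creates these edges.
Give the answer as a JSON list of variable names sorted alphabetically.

Answer: ["v"]

Derivation:
Block summaries:
  b0 def {f,v} use ∅
  b1 def {g} use ∅
  b2 def {e,v} use {v}
  b3 def {f,n} use ∅
  b4 def {e} use ∅
  b5 def {c,f} use {f}
  b6 def {e} use ∅
  b7 def {v} use {f,v}

Backward fixpoint:
  live b0: ∅→{f,v}
  live b1: {v}→{v}
  live b2: {f,v}→{f,v}
  live b3: {v}→{f,v}
  live b4: {f,v}→{f,v}
  live b5: {f,v}→{f,v}
  live b6: {f,v}→{f,v}
  live b7: {f,v}→∅

Conflict graph:
  c↔{f,v}
  e↔{f,v}
  f↔{c,e,n,v}
  g↔{v}
  n↔{f,v}
  v↔{c,e,f,g,n}

N(g) = ["v"]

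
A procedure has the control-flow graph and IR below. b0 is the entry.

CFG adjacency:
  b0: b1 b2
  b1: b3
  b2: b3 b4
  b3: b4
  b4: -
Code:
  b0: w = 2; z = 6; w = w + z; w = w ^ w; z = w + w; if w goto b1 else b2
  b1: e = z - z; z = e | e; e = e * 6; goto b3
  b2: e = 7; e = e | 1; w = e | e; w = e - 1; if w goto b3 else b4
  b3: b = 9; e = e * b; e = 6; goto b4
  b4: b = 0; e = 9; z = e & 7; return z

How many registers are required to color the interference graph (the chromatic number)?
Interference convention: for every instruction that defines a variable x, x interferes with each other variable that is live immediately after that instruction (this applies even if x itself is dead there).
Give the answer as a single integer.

def/use:
  b0 def {w,z} use ∅
  b1 def {e,z} use {z}
  b2 def {e,w} use ∅
  b3 def {b,e} use {e}
  b4 def {b,e,z} use ∅

Live sets:
  b0 li=∅ lo={z}
  b1 li={z} lo={e}
  b2 li=∅ lo={e}
  b3 li={e} lo=∅
  b4 li=∅ lo=∅

Interference:
  b: {e}
  e: {b,w,z}
  w: {e,z}
  z: {e,w}

Colouring:
  lower bound: {e,w,z} mutually conflict ⇒ χ ≥ 3
  3-colouring: r0={e}  r1={b,w}  r2={z}
  χ = 3

Answer: 3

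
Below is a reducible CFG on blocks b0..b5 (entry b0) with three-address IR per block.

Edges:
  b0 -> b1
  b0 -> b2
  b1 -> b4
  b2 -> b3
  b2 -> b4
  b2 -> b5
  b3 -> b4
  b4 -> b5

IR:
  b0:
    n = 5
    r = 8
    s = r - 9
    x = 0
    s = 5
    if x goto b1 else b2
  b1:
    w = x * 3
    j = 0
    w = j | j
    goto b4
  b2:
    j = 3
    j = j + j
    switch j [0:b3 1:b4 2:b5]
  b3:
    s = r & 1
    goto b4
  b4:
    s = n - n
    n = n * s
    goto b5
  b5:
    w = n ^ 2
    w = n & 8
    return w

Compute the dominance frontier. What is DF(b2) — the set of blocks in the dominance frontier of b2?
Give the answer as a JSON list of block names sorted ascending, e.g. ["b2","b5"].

idom tree: b1←b0 b2←b0 b3←b2 b4←b0 b5←b0
Dom∩ at merges:
  b4: preds {b1,b2,b3}: {b0,b1} ∩ {b0,b2} ∩ {b0,b2,b3} = {b0}; idom=b0
  b5: preds {b2,b4}: {b0,b2} ∩ {b0,b4} = {b0}; idom=b0

DF derivation:
  join b4 pred b1: b1 stop@b0
  join b4 pred b2: b2 stop@b0
  join b4 pred b3: b3→b2 stop@b0
  join b5 pred b2: b2 stop@b0
  join b5 pred b4: b4 stop@b0
  DF(b0)=∅
  DF(b1)={b4}
  DF(b2)={b4,b5}
  DF(b3)={b4}
  DF(b4)={b5}
  DF(b5)=∅

DF(b2) = ["b4", "b5"]

Answer: ["b4", "b5"]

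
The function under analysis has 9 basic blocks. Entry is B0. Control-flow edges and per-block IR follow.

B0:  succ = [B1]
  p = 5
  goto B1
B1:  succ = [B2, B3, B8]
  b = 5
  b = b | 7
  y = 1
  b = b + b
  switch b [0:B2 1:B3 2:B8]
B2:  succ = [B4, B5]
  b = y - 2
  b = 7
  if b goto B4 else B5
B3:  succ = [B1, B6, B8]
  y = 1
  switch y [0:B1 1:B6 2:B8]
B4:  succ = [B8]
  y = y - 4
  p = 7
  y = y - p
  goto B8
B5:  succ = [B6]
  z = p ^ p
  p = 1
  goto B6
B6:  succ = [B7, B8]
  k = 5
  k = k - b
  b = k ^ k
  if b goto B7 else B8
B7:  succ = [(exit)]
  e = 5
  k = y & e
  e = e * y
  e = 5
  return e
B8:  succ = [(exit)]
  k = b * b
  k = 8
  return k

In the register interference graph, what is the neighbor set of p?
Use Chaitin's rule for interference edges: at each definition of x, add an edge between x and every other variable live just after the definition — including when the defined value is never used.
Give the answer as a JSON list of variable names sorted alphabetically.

Per-block:
  B0 def {p} use ∅
  B1 def {b,y} use ∅
  B2 def {b} use {y}
  B3 def {y} use ∅
  B4 def {p,y} use {y}
  B5 def {p,z} use {p}
  B6 def {b,k} use {b}
  B7 def {e,k} use {y}
  B8 def {k} use {b}

Live sets:
  live B0: ∅→{p}
  live B1: {p}→{b,p,y}
  live B2: {p,y}→{b,p,y}
  live B3: {b,p}→{b,p,y}
  live B4: {b,y}→{b}
  live B5: {b,p,y}→{b,y}
  live B6: {b,y}→{b,y}
  live B7: {y}→∅
  live B8: {b}→∅

Conflict graph:
  b — {k,p,y,z}
  e — {k,y}
  k — {b,e,y}
  p — {b,y}
  y — {b,e,k,p,z}
  z — {b,y}

N(p) = ["b", "y"]

Answer: ["b", "y"]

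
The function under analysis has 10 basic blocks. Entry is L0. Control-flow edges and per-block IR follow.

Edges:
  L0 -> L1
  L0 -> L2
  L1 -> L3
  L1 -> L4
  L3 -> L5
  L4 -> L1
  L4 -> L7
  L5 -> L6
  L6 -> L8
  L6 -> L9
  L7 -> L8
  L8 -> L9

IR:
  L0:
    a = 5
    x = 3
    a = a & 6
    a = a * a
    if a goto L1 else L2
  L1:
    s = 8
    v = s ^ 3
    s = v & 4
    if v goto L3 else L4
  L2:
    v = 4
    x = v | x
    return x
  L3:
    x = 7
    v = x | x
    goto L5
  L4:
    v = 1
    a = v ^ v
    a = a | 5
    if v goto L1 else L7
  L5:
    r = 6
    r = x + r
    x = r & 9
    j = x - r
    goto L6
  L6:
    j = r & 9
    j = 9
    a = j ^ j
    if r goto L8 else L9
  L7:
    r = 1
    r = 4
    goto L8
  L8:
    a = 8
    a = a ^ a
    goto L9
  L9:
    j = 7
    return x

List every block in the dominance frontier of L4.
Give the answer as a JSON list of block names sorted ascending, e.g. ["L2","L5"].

idom tree: L1←L0 L2←L0 L3←L1 L4←L1 L5←L3 L6←L5 L7←L4 L8←L1 L9←L1
Dom∩ at merges:
  L1: preds {L0,L4}: {L0} ∩ {L0,L1,L4} = {L0}; idom=L0
  L8: preds {L6,L7}: {L0,L1,L3,L5,L6} ∩ {L0,L1,L4,L7} = {L0,L1}; idom=L1
  L9: preds {L6,L8}: {L0,L1,L3,L5,L6} ∩ {L0,L1,L8} = {L0,L1}; idom=L1

Frontier:
  join L1 pred L0: · stop@L0
  join L1 pred L4: L4→L1 stop@L0
  join L8 pred L6: L6→L5→L3 stop@L1
  join L8 pred L7: L7→L4 stop@L1
  join L9 pred L6: L6→L5→L3 stop@L1
  join L9 pred L8: L8 stop@L1
  DF(L0)=∅
  DF(L1)={L1}
  DF(L2)=∅
  DF(L3)={L8,L9}
  DF(L4)={L1,L8}
  DF(L5)={L8,L9}
  DF(L6)={L8,L9}
  DF(L7)={L8}
  DF(L8)={L9}
  DF(L9)=∅

DF(L4) = ["L1", "L8"]

Answer: ["L1", "L8"]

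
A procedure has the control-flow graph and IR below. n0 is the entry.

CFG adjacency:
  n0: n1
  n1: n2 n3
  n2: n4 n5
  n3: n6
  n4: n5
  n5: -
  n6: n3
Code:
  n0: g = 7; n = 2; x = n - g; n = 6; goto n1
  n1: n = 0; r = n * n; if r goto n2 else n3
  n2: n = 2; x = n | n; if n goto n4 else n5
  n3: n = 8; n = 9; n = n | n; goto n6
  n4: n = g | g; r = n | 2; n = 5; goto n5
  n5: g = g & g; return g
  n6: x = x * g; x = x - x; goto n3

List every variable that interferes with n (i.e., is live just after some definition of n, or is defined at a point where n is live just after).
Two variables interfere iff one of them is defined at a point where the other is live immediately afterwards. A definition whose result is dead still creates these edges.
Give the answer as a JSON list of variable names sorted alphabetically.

Per-block:
  n0: {g,n,x} / ∅
  n1: {n,r} / ∅
  n2: {n,x} / ∅
  n3: {n} / ∅
  n4: {n,r} / {g}
  n5: {g} / {g}
  n6: {x} / {g,x}

Backward fixpoint:
  n0 li=∅ lo={g,x}
  n1 li={g,x} lo={g,x}
  n2 li={g} lo={g}
  n3 li={g,x} lo={g,x}
  n4 li={g} lo={g}
  n5 li={g} lo=∅
  n6 li={g,x} lo={g,x}

Conflict graph:
  g: {n,r,x}
  n: {g,x}
  r: {g,x}
  x: {g,n,r}

N(n) = ["g", "x"]

Answer: ["g", "x"]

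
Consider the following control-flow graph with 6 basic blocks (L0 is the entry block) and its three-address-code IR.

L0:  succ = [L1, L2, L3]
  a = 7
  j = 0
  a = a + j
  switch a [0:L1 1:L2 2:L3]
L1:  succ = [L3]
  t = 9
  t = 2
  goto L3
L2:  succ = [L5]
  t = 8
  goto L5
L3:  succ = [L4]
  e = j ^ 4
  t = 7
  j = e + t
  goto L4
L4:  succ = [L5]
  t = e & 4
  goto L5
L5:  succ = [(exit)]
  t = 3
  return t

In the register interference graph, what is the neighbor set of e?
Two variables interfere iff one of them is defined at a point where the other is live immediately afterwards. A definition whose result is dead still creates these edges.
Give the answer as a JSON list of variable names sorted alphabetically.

Answer: ["j", "t"]

Derivation:
Per-block:
  L0: def={a,j} ue=∅
  L1: def={t} ue=∅
  L2: def={t} ue=∅
  L3: def={e,j,t} ue={j}
  L4: def={t} ue={e}
  L5: def={t} ue=∅

Liveness:
  L0 li=∅ lo={j}
  L1 li={j} lo={j}
  L2 li=∅ lo=∅
  L3 li={j} lo={e}
  L4 li={e} lo=∅
  L5 li=∅ lo=∅

Interference:
  a: {j}
  e: {j,t}
  j: {a,e,t}
  t: {e,j}

N(e) = ["j", "t"]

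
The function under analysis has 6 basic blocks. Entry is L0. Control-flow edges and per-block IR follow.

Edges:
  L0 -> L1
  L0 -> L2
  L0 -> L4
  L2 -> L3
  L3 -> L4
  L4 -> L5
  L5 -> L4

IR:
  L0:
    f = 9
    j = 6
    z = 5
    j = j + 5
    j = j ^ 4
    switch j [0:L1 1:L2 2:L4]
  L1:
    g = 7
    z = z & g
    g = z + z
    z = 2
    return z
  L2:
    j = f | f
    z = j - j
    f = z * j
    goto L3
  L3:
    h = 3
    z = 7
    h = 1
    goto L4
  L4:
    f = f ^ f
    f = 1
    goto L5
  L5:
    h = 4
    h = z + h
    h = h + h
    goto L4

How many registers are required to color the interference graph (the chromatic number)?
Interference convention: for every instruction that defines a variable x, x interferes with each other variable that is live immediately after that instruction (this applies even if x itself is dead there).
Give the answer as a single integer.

Block summaries:
  L0: def={f,j,z} ue=∅
  L1: def={g,z} ue={z}
  L2: def={f,j,z} ue={f}
  L3: def={h,z} ue=∅
  L4: def={f} ue={f}
  L5: def={h} ue={z}

Liveness:
  live L0: ∅→{f,z}
  live L1: {z}→∅
  live L2: {f}→{f}
  live L3: {f}→{f,z}
  live L4: {f,z}→{f,z}
  live L5: {f,z}→{f,z}

Interfere edges:
  f↔{h,j,z}
  g↔{z}
  h↔{f,z}
  j↔{f,z}
  z↔{f,g,h,j}

Registers:
  lower bound: {f,h,z} mutually conflict ⇒ χ ≥ 3
  assign f→c1 g→c1 h→c2 j→c2 z→c0 — no edge inside a register ⇒ χ ≤ 3
  χ = 3

Answer: 3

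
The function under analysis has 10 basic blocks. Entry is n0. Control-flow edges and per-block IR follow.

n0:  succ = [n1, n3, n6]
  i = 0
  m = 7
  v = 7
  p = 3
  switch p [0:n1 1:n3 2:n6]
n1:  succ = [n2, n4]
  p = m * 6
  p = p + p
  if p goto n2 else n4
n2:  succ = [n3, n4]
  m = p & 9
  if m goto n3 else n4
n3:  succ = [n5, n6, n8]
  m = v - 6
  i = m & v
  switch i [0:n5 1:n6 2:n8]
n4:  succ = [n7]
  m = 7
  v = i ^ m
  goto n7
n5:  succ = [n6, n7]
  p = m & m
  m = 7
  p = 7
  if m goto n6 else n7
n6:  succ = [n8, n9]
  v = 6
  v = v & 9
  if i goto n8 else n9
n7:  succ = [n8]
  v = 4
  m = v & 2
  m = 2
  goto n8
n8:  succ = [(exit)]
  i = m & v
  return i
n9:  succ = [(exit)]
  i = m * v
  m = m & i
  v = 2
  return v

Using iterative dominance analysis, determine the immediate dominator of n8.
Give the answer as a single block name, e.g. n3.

Answer: n0

Working:
idom tree: n1←n0 n2←n1 n3←n0 n4←n1 n5←n3 n6←n0 n7←n0 n8←n0 n9←n6
Dom∩ at merges:
  n3: preds {n0,n2}: {n0} ∩ {n0,n1,n2} = {n0}; idom=n0
  n4: preds {n1,n2}: {n0,n1} ∩ {n0,n1,n2} = {n0,n1}; idom=n1
  n6: preds {n0,n3,n5}: {n0} ∩ {n0,n3} ∩ {n0,n3,n5} = {n0}; idom=n0
  n7: preds {n4,n5}: {n0,n1,n4} ∩ {n0,n3,n5} = {n0}; idom=n0
  n8: preds {n3,n6,n7}: {n0,n3} ∩ {n0,n6} ∩ {n0,n7} = {n0}; idom=n0

idom(n8) = n0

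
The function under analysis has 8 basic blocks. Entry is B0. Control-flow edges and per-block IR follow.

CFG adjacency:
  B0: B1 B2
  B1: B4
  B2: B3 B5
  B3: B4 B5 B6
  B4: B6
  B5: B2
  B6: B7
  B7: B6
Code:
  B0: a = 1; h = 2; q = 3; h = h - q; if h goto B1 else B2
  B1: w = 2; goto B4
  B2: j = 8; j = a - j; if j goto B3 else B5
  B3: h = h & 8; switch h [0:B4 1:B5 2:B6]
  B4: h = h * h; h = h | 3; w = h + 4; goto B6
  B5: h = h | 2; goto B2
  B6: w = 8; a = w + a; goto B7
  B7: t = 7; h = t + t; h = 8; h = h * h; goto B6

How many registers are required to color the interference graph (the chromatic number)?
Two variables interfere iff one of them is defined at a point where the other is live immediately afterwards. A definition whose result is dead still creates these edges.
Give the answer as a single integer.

Answer: 3

Derivation:
Block summaries:
  B0: {a,h,q} / ∅
  B1: {w} / ∅
  B2: {j} / {a}
  B3: {h} / {h}
  B4: {h,w} / {h}
  B5: {h} / {h}
  B6: {a,w} / {a}
  B7: {h,t} / ∅

Live sets:
  B0 li=∅ lo={a,h}
  B1 li={a,h} lo={a,h}
  B2 li={a,h} lo={a,h}
  B3 li={a,h} lo={a,h}
  B4 li={a,h} lo={a}
  B5 li={a,h} lo={a,h}
  B6 li={a} lo={a}
  B7 li={a} lo={a}

Interfere edges:
  a — {h,j,q,t,w}
  h — {a,j,q,w}
  j — {a,h}
  q — {a,h}
  t — {a}
  w — {a,h}

Registers:
  clique {a,h,j} ⇒ need ≥ 3
  3-colouring: R0={a}  R1={h,t}  R2={j,q,w}
  χ = 3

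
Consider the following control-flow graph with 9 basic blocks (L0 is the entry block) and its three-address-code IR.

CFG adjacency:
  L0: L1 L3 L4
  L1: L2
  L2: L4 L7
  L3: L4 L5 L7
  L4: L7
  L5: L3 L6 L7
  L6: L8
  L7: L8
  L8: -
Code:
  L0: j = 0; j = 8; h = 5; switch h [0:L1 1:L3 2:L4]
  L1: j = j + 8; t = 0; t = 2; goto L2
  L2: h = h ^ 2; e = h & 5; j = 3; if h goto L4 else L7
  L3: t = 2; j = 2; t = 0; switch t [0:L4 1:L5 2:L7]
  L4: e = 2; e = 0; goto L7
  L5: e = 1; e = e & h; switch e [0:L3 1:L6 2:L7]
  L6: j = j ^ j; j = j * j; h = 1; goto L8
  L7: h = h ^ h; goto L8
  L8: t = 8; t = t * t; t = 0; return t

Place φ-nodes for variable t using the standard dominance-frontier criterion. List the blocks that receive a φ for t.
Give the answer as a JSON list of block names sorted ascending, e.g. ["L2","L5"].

Answer: ["L3", "L4", "L7", "L8"]

Derivation:
idom tree: L1←L0 L2←L1 L3←L0 L4←L0 L5←L3 L6←L5 L7←L0 L8←L0
Join-block Dom:
  L3: preds {L0,L5}: {L0} ∩ {L0,L3,L5} = {L0}; idom=L0
  L4: preds {L0,L2,L3}: {L0} ∩ {L0,L1,L2} ∩ {L0,L3} = {L0}; idom=L0
  L7: preds {L2,L3,L4,L5}: {L0,L1,L2} ∩ {L0,L3} ∩ {L0,L4} ∩ {L0,L3,L5} = {L0}; idom=L0
  L8: preds {L6,L7}: {L0,L3,L5,L6} ∩ {L0,L7} = {L0}; idom=L0

Frontier:
  join L3 pred L0: · stop@L0
  join L3 pred L5: L5→L3 stop@L0
  join L4 pred L0: · stop@L0
  join L4 pred L2: L2→L1 stop@L0
  join L4 pred L3: L3 stop@L0
  join L7 pred L2: L2→L1 stop@L0
  join L7 pred L3: L3 stop@L0
  join L7 pred L4: L4 stop@L0
  join L7 pred L5: L5→L3 stop@L0
  join L8 pred L6: L6→L5→L3 stop@L0
  join L8 pred L7: L7 stop@L0
  L0: DF=∅
  L1: DF={L4,L7}
  L2: DF={L4,L7}
  L3: DF={L3,L4,L7,L8}
  L4: DF={L7}
  L5: DF={L3,L7,L8}
  L6: DF={L8}
  L7: DF={L8}
  L8: DF=∅

φ for t: defs {L1,L3,L8}
  DF⁺ = {L3,L4,L7,L8}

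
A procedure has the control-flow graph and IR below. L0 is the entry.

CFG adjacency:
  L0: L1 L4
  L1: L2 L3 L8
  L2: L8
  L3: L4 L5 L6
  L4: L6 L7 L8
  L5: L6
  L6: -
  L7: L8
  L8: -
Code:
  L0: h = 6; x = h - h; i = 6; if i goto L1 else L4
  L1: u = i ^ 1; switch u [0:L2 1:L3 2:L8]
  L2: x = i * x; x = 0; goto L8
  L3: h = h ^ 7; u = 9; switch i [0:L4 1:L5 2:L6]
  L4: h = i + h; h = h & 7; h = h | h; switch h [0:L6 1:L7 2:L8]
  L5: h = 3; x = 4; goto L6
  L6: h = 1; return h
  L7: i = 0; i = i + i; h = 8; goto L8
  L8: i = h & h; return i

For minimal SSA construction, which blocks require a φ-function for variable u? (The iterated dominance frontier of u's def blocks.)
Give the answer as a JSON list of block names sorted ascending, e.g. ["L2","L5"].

Answer: ["L4", "L6", "L8"]

Derivation:
idom tree: L1←L0 L2←L1 L3←L1 L4←L0 L5←L3 L6←L0 L7←L4 L8←L0
Dom at joins:
  L4: preds {L0,L3}: {L0} ∩ {L0,L1,L3} = {L0}; idom=L0
  L6: preds {L3,L4,L5}: {L0,L1,L3} ∩ {L0,L4} ∩ {L0,L1,L3,L5} = {L0}; idom=L0
  L8: preds {L1,L2,L4,L7}: {L0,L1} ∩ {L0,L1,L2} ∩ {L0,L4} ∩ {L0,L4,L7} = {L0}; idom=L0

DF walk-up:
  join L4 pred L0: · stop@L0
  join L4 pred L3: L3→L1 stop@L0
  join L6 pred L3: L3→L1 stop@L0
  join L6 pred L4: L4 stop@L0
  join L6 pred L5: L5→L3→L1 stop@L0
  join L8 pred L1: L1 stop@L0
  join L8 pred L2: L2→L1 stop@L0
  join L8 pred L4: L4 stop@L0
  join L8 pred L7: L7→L4 stop@L0
  DF(L0)=∅
  DF(L1)={L4,L6,L8}
  DF(L2)={L8}
  DF(L3)={L4,L6}
  DF(L4)={L6,L8}
  DF(L5)={L6}
  DF(L6)=∅
  DF(L7)={L8}
  DF(L8)=∅

φ for u: defs {L1,L3}
  DF⁺ = {L4,L6,L8}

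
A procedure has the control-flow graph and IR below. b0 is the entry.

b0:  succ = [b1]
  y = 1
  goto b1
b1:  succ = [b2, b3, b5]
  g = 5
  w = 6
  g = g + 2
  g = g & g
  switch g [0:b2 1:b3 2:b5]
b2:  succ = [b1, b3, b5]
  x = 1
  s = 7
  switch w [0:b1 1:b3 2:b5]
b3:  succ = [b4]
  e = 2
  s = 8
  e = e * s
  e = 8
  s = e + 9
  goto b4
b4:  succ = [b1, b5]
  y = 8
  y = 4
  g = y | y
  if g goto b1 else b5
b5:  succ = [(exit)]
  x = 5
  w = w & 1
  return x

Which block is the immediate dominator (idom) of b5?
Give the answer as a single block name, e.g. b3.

Answer: b1

Derivation:
idom tree: b1←b0 b2←b1 b3←b1 b4←b3 b5←b1
Dom∩ at merges:
  b1: preds {b0,b2,b4}: {b0} ∩ {b0,b1,b2} ∩ {b0,b1,b3,b4} = {b0}; idom=b0
  b3: preds {b1,b2}: {b0,b1} ∩ {b0,b1,b2} = {b0,b1}; idom=b1
  b5: preds {b1,b2,b4}: {b0,b1} ∩ {b0,b1,b2} ∩ {b0,b1,b3,b4} = {b0,b1}; idom=b1

idom(b5) = b1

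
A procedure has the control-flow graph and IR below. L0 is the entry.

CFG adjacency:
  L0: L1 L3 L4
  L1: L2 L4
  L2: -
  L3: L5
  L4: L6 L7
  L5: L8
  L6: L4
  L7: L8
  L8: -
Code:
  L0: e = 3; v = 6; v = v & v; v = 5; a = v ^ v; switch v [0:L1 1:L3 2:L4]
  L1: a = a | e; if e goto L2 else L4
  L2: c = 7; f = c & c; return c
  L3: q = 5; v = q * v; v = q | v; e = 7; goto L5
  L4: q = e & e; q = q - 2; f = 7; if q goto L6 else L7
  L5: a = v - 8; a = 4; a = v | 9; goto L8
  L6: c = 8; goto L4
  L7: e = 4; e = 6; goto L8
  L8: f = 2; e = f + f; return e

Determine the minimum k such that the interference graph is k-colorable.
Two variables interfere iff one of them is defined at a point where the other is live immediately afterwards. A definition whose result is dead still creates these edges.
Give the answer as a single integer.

def/use:
  L0: def={a,e,v} ue=∅
  L1: def={a} ue={a,e}
  L2: def={c,f} ue=∅
  L3: def={e,q,v} ue={v}
  L4: def={f,q} ue={e}
  L5: def={a} ue={v}
  L6: def={c} ue=∅
  L7: def={e} ue=∅
  L8: def={e,f} ue=∅

Liveness:
  live L0: ∅→{a,e,v}
  live L1: {a,e}→{e}
  live L2: ∅→∅
  live L3: {v}→{v}
  live L4: {e}→{e}
  live L5: {v}→∅
  live L6: {e}→{e}
  live L7: ∅→∅
  live L8: ∅→∅

Interfere edges:
  a — {e,v}
  c — {e,f}
  e — {a,c,f,q,v}
  f — {c,e,q}
  q — {e,f,v}
  v — {a,e,q}

Chromatic number:
  clique {a,e,v} ⇒ need ≥ 3
  assign a→R2 c→R2 e→R0 f→R1 q→R2 v→R1 — no edge inside a register ⇒ χ ≤ 3
  χ = 3

Answer: 3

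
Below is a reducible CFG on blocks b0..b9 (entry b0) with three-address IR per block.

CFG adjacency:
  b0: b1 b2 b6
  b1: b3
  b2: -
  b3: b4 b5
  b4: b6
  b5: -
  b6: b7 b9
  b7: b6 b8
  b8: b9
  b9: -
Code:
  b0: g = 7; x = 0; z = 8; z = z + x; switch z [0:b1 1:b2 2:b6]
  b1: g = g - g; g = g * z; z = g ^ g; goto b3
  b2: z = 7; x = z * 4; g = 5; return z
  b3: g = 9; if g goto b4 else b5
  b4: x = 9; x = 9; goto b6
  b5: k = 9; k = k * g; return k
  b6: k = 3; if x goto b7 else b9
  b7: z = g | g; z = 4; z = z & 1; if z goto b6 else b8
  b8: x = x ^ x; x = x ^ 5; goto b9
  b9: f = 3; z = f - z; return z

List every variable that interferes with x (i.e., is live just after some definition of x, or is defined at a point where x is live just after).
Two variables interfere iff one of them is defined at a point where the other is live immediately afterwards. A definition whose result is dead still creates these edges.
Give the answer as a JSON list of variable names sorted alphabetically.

Answer: ["g", "k", "z"]

Derivation:
Per-block:
  b0: {g,x,z} / ∅
  b1: {g,z} / {g,z}
  b2: {g,x,z} / ∅
  b3: {g} / ∅
  b4: {x} / ∅
  b5: {k} / {g}
  b6: {k} / {x}
  b7: {z} / {g}
  b8: {x} / {x}
  b9: {f,z} / {z}

Live sets:
  live b0: ∅→{g,x,z}
  live b1: {g,z}→{z}
  live b2: ∅→∅
  live b3: {z}→{g,z}
  live b4: {g,z}→{g,x,z}
  live b5: {g}→∅
  live b6: {g,x,z}→{g,x,z}
  live b7: {g,x}→{g,x,z}
  live b8: {x,z}→{z}
  live b9: {z}→∅

Interfere edges:
  f: {z}
  g: {k,x,z}
  k: {g,x,z}
  x: {g,k,z}
  z: {f,g,k,x}

N(x) = ["g", "k", "z"]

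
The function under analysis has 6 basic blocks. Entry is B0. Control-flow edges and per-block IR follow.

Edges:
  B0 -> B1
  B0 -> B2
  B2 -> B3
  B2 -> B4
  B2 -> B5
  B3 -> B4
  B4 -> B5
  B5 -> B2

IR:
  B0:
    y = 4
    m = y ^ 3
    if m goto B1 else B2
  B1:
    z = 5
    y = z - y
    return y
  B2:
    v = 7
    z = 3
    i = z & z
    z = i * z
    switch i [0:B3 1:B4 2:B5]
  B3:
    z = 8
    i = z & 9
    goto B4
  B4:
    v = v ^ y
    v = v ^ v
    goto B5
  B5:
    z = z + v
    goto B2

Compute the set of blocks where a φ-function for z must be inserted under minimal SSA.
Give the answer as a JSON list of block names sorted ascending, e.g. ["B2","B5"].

idom tree: B1←B0 B2←B0 B3←B2 B4←B2 B5←B2
Dom∩ at merges:
  B2: preds {B0,B5}: {B0} ∩ {B0,B2,B5} = {B0}; idom=B0
  B4: preds {B2,B3}: {B0,B2} ∩ {B0,B2,B3} = {B0,B2}; idom=B2
  B5: preds {B2,B4}: {B0,B2} ∩ {B0,B2,B4} = {B0,B2}; idom=B2

DF derivation:
  join B2 pred B0: · stop@B0
  join B2 pred B5: B5→B2 stop@B0
  join B4 pred B2: · stop@B2
  join B4 pred B3: B3 stop@B2
  join B5 pred B2: · stop@B2
  join B5 pred B4: B4 stop@B2
  B0: DF=∅
  B1: DF=∅
  B2: DF={B2}
  B3: DF={B4}
  B4: DF={B5}
  B5: DF={B2}

φ for z: defs {B1,B2,B3,B5}
  DF⁺ = {B2,B4,B5}

Answer: ["B2", "B4", "B5"]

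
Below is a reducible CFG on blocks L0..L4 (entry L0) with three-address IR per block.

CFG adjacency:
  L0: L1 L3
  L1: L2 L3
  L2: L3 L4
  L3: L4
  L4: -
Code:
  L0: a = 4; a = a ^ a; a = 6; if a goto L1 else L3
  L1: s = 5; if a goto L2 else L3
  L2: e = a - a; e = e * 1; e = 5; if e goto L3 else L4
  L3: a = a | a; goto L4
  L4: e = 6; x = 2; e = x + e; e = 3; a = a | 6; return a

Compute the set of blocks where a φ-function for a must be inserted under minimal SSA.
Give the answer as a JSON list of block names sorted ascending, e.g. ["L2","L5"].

Answer: ["L4"]

Analysis:
idom tree: L1←L0 L2←L1 L3←L0 L4←L0
Dom at joins:
  L3: preds {L0,L1,L2}: {L0} ∩ {L0,L1} ∩ {L0,L1,L2} = {L0}; idom=L0
  L4: preds {L2,L3}: {L0,L1,L2} ∩ {L0,L3} = {L0}; idom=L0

Frontier:
  L3←L0: walk · to L0
  L3←L1: walk L1 to L0
  L3←L2: walk L2→L1 to L0
  L4←L2: walk L2→L1 to L0
  L4←L3: walk L3 to L0
  L0: DF=∅
  L1: DF={L3,L4}
  L2: DF={L3,L4}
  L3: DF={L4}
  L4: DF=∅

φ for a: defs {L0,L3,L4}
  DF⁺ = {L4}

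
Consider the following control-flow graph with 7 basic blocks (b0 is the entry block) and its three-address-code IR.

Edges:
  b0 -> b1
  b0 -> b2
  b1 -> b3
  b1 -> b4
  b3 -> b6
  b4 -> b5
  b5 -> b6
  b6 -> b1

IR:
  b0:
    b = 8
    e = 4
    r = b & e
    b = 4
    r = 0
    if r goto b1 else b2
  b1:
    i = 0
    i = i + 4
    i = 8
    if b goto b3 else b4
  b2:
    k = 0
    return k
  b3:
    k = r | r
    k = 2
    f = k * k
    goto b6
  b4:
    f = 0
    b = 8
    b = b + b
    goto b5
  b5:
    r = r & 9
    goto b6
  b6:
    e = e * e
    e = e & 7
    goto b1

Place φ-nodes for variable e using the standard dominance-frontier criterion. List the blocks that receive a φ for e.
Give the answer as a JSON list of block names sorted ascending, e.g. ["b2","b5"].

idom tree: b1←b0 b2←b0 b3←b1 b4←b1 b5←b4 b6←b1
Dom at joins:
  b1: preds {b0,b6}: {b0} ∩ {b0,b1,b6} = {b0}; idom=b0
  b6: preds {b3,b5}: {b0,b1,b3} ∩ {b0,b1,b4,b5} = {b0,b1}; idom=b1

DF walk-up:
  b1←b0: walk · to b0
  b1←b6: walk b6→b1 to b0
  b6←b3: walk b3 to b1
  b6←b5: walk b5→b4 to b1
  b0 → ∅
  b1 → {b1}
  b2 → ∅
  b3 → {b6}
  b4 → {b6}
  b5 → {b6}
  b6 → {b1}

φ for e: defs {b0,b6}
  DF⁺ = {b1}

Answer: ["b1"]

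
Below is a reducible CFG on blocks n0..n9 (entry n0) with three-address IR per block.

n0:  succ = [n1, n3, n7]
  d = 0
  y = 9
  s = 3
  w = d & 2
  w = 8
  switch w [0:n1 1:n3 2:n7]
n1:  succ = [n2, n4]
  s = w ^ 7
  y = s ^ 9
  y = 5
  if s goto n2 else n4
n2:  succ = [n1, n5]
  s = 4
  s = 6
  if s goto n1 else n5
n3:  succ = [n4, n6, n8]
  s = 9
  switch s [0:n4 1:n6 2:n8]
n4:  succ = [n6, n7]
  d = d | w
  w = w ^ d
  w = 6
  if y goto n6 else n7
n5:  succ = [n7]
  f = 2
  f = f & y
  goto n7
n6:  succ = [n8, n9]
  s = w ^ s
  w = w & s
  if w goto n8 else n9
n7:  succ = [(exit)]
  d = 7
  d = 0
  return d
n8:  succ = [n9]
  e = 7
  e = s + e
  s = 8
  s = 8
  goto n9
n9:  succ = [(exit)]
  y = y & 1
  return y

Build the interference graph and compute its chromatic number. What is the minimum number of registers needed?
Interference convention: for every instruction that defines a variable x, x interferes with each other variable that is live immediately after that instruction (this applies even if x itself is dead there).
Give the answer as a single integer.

def/use:
  n0: {d,s,w,y} / ∅
  n1: {s,y} / {w}
  n2: {s} / ∅
  n3: {s} / ∅
  n4: {d,w} / {d,w,y}
  n5: {f} / {y}
  n6: {s,w} / {s,w}
  n7: {d} / ∅
  n8: {e,s} / {s}
  n9: {y} / {y}

Liveness:
  n0 li=∅ lo={d,w,y}
  n1 li={d,w} lo={d,s,w,y}
  n2 li={d,w,y} lo={d,w,y}
  n3 li={d,w,y} lo={d,s,w,y}
  n4 li={d,s,w,y} lo={s,w,y}
  n5 li={y} lo=∅
  n6 li={s,w,y} lo={s,y}
  n7 li=∅ lo=∅
  n8 li={s,y} lo={y}
  n9 li={y} lo=∅

Interference:
  d: {s,w,y}
  e: {s,y}
  f: {y}
  s: {d,e,w,y}
  w: {d,s,y}
  y: {d,e,f,s,w}

Chromatic number:
  lower bound: {d,s,w,y} mutually conflict ⇒ χ ≥ 4
  4-colouring: c0={y}  c1={f,s}  c2={d,e}  c3={w}
  χ = 4

Answer: 4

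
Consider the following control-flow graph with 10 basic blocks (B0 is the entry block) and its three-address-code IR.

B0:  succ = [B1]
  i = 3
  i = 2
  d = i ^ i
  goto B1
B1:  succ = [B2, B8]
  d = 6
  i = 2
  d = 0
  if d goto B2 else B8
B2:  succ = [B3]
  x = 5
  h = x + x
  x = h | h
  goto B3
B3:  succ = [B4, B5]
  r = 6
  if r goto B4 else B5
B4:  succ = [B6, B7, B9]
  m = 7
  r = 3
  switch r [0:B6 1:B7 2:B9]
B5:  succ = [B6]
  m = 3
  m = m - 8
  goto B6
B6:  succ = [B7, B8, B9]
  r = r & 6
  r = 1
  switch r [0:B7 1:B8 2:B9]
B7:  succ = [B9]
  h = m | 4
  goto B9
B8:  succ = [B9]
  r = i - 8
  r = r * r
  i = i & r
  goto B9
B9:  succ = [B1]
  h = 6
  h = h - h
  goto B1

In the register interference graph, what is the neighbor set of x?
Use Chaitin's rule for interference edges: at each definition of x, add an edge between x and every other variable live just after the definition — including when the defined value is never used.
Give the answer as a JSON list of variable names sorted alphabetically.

Answer: ["i"]

Analysis:
Per-block:
  B0: def={d,i} ue=∅
  B1: def={d,i} ue=∅
  B2: def={h,x} ue=∅
  B3: def={r} ue=∅
  B4: def={m,r} ue=∅
  B5: def={m} ue=∅
  B6: def={r} ue={r}
  B7: def={h} ue={m}
  B8: def={i,r} ue={i}
  B9: def={h} ue=∅

Liveness:
  B0 li=∅ lo=∅
  B1 li=∅ lo={i}
  B2 li={i} lo={i}
  B3 li={i} lo={i,r}
  B4 li={i} lo={i,m,r}
  B5 li={i,r} lo={i,m,r}
  B6 li={i,m,r} lo={i,m}
  B7 li={m} lo=∅
  B8 li={i} lo=∅
  B9 li=∅ lo=∅

Conflict graph:
  d — {i}
  h — {i}
  i — {d,h,m,r,x}
  m — {i,r}
  r — {i,m}
  x — {i}

N(x) = ["i"]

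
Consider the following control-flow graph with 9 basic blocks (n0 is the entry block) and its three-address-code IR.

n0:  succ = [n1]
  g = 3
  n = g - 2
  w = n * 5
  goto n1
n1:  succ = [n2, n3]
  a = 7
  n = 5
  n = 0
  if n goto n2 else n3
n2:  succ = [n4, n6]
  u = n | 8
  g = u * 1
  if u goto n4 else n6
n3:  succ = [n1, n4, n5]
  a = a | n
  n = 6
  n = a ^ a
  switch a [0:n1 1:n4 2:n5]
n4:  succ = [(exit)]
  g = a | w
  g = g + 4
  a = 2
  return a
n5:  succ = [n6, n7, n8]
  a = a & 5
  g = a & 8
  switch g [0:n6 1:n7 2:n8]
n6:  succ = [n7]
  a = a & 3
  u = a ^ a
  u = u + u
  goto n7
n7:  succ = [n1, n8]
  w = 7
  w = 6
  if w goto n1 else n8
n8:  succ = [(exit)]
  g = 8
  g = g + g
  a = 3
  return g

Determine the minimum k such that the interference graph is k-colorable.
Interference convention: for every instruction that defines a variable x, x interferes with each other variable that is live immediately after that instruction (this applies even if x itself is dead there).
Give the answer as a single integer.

Block summaries:
  n0 def {g,n,w} use ∅
  n1 def {a,n} use ∅
  n2 def {g,u} use {n}
  n3 def {a,n} use {a,n}
  n4 def {a,g} use {a,w}
  n5 def {a,g} use {a}
  n6 def {a,u} use {a}
  n7 def {w} use ∅
  n8 def {a,g} use ∅

Liveness:
  live n0: ∅→{w}
  live n1: {w}→{a,n,w}
  live n2: {a,n,w}→{a,w}
  live n3: {a,n,w}→{a,w}
  live n4: {a,w}→∅
  live n5: {a}→{a}
  live n6: {a}→∅
  live n7: ∅→{w}
  live n8: ∅→∅

Interfere edges:
  a: {g,n,u,w}
  g: {a,u,w}
  n: {a,w}
  u: {a,g,w}
  w: {a,g,n,u}

Registers:
  lower bound: {a,g,u,w} mutually conflict ⇒ χ ≥ 4
  assign a→r0 g→r2 n→r2 u→r3 w→r1 — no edge inside a register ⇒ χ ≤ 4
  χ = 4

Answer: 4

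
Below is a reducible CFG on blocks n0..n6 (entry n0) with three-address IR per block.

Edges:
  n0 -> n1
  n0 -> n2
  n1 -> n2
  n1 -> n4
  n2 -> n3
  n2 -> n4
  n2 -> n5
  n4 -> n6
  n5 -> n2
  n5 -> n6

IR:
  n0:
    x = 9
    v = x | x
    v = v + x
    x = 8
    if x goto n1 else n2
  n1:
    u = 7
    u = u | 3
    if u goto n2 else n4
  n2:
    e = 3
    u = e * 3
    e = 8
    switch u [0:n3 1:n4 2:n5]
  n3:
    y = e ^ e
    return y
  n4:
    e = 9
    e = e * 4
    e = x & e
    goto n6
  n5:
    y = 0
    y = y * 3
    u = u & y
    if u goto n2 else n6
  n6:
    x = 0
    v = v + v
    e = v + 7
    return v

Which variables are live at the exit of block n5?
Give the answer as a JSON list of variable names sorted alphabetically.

Answer: ["v", "x"]

Derivation:
Per-block:
  n0: def={v,x} ue=∅
  n1: def={u} ue=∅
  n2: def={e,u} ue=∅
  n3: def={y} ue={e}
  n4: def={e} ue={x}
  n5: def={u,y} ue={u}
  n6: def={e,v,x} ue={v}

Live sets:
  n0 li=∅ lo={v,x}
  n1 li={v,x} lo={v,x}
  n2 li={v,x} lo={e,u,v,x}
  n3 li={e} lo=∅
  n4 li={v,x} lo={v}
  n5 li={u,v,x} lo={v,x}
  n6 li={v} lo=∅

live-out(n5) = ["v", "x"]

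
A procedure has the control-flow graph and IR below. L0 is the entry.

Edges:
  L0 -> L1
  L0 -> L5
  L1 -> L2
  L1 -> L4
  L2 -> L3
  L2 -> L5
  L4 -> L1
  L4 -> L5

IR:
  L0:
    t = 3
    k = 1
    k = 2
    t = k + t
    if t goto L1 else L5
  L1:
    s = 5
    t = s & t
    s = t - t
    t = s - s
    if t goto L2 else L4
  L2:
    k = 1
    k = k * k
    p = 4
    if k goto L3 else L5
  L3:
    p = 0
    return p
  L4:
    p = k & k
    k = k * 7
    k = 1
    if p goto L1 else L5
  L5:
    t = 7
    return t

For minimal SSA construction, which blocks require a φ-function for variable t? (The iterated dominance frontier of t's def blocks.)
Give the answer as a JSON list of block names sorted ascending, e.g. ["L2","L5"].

idom tree: L1←L0 L2←L1 L3←L2 L4←L1 L5←L0
Dom∩ at merges:
  L1: preds {L0,L4}: {L0} ∩ {L0,L1,L4} = {L0}; idom=L0
  L5: preds {L0,L2,L4}: {L0} ∩ {L0,L1,L2} ∩ {L0,L1,L4} = {L0}; idom=L0

DF walk-up:
  join L1 pred L0: · stop@L0
  join L1 pred L4: L4→L1 stop@L0
  join L5 pred L0: · stop@L0
  join L5 pred L2: L2→L1 stop@L0
  join L5 pred L4: L4→L1 stop@L0
  DF(L0)=∅
  DF(L1)={L1,L5}
  DF(L2)={L5}
  DF(L3)=∅
  DF(L4)={L1,L5}
  DF(L5)=∅

φ for t: defs {L0,L1,L5}
  DF⁺ = {L1,L5}

Answer: ["L1", "L5"]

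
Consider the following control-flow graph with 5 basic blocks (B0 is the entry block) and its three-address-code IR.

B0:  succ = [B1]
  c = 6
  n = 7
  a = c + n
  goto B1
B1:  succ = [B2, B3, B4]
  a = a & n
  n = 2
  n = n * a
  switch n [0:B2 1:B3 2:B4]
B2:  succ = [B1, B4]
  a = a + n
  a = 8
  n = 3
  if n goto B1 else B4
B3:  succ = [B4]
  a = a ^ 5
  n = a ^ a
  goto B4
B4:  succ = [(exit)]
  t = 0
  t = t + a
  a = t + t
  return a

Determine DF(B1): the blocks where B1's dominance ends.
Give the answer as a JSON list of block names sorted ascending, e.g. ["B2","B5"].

Answer: ["B1"]

Working:
idom tree: B1←B0 B2←B1 B3←B1 B4←B1
Join-block Dom:
  B1: preds {B0,B2}: {B0} ∩ {B0,B1,B2} = {B0}; idom=B0
  B4: preds {B1,B2,B3}: {B0,B1} ∩ {B0,B1,B2} ∩ {B0,B1,B3} = {B0,B1}; idom=B1

DF walk-up:
  B1←B0: walk · to B0
  B1←B2: walk B2→B1 to B0
  B4←B1: walk · to B1
  B4←B2: walk B2 to B1
  B4←B3: walk B3 to B1
  B0: DF=∅
  B1: DF={B1}
  B2: DF={B1,B4}
  B3: DF={B4}
  B4: DF=∅

DF(B1) = ["B1"]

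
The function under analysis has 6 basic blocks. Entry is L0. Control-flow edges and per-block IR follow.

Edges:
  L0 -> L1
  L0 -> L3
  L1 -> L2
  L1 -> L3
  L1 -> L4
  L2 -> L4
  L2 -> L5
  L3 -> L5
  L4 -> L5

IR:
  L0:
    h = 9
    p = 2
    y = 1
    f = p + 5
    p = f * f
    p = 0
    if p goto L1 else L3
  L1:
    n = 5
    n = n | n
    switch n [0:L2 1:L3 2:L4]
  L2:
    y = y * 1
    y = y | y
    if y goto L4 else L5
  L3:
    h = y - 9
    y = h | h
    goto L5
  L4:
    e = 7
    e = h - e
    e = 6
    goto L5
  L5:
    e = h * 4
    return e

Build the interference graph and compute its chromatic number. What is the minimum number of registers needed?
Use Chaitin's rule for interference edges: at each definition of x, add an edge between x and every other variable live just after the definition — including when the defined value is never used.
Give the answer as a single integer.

def/use:
  L0: def={f,h,p,y} ue=∅
  L1: def={n} ue=∅
  L2: def={y} ue={y}
  L3: def={h,y} ue={y}
  L4: def={e} ue={h}
  L5: def={e} ue={h}

Liveness:
  L0 li=∅ lo={h,y}
  L1 li={h,y} lo={h,y}
  L2 li={h,y} lo={h}
  L3 li={y} lo={h}
  L4 li={h} lo={h}
  L5 li={h} lo=∅

Conflict graph:
  e — {h}
  f — {h,y}
  h — {e,f,n,p,y}
  n — {h,y}
  p — {h,y}
  y — {f,h,n,p}

Chromatic number:
  {f,h,y} pairwise interfere (3-clique) ⇒ χ ≥ 3
  3-colouring: R0={h}  R1={e,y}  R2={f,n,p}
  χ = 3

Answer: 3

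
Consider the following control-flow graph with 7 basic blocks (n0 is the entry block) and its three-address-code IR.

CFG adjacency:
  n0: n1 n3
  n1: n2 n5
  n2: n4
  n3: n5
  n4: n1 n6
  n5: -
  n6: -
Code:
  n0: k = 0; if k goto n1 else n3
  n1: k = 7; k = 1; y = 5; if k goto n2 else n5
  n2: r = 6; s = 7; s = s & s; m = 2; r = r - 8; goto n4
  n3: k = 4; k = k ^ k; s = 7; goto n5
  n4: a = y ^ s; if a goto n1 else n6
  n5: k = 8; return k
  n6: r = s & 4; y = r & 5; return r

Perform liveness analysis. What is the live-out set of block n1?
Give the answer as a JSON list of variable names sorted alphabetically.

Answer: ["y"]

Analysis:
def/use:
  n0 def {k} use ∅
  n1 def {k,y} use ∅
  n2 def {m,r,s} use ∅
  n3 def {k,s} use ∅
  n4 def {a} use {s,y}
  n5 def {k} use ∅
  n6 def {r,y} use {s}

Live sets:
  n0 li=∅ lo=∅
  n1 li=∅ lo={y}
  n2 li={y} lo={s,y}
  n3 li=∅ lo=∅
  n4 li={s,y} lo={s}
  n5 li=∅ lo=∅
  n6 li={s} lo=∅

live-out(n1) = ["y"]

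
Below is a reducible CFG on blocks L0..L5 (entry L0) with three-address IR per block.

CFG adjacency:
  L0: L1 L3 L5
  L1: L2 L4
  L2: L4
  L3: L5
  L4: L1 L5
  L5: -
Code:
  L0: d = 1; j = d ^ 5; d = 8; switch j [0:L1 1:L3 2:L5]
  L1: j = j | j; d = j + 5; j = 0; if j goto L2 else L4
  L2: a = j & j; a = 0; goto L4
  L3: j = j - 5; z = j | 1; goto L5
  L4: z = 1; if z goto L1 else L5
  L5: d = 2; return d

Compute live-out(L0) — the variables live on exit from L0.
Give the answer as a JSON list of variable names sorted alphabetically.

Answer: ["j"]

Analysis:
Block summaries:
  L0: {d,j} / ∅
  L1: {d,j} / {j}
  L2: {a} / {j}
  L3: {j,z} / {j}
  L4: {z} / ∅
  L5: {d} / ∅

Live sets:
  L0 li=∅ lo={j}
  L1 li={j} lo={j}
  L2 li={j} lo={j}
  L3 li={j} lo=∅
  L4 li={j} lo={j}
  L5 li=∅ lo=∅

live-out(L0) = ["j"]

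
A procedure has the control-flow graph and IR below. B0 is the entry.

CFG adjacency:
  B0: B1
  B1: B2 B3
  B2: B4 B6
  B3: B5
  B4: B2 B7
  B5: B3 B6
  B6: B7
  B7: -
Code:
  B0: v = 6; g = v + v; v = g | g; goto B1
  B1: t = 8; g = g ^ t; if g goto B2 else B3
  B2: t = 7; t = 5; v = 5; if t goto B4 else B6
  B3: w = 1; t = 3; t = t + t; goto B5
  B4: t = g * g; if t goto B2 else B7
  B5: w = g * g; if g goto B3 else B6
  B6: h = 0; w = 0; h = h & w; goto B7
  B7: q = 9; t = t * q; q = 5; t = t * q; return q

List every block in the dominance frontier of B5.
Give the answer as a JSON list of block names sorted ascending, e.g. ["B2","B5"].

idom tree: B1←B0 B2←B1 B3←B1 B4←B2 B5←B3 B6←B1 B7←B1
Dom at joins:
  B2: preds {B1,B4}: {B0,B1} ∩ {B0,B1,B2,B4} = {B0,B1}; idom=B1
  B3: preds {B1,B5}: {B0,B1} ∩ {B0,B1,B3,B5} = {B0,B1}; idom=B1
  B6: preds {B2,B5}: {B0,B1,B2} ∩ {B0,B1,B3,B5} = {B0,B1}; idom=B1
  B7: preds {B4,B6}: {B0,B1,B2,B4} ∩ {B0,B1,B6} = {B0,B1}; idom=B1

DF walk-up:
  B2←B1: walk · to B1
  B2←B4: walk B4→B2 to B1
  B3←B1: walk · to B1
  B3←B5: walk B5→B3 to B1
  B6←B2: walk B2 to B1
  B6←B5: walk B5→B3 to B1
  B7←B4: walk B4→B2 to B1
  B7←B6: walk B6 to B1
  B0 → ∅
  B1 → ∅
  B2 → {B2,B6,B7}
  B3 → {B3,B6}
  B4 → {B2,B7}
  B5 → {B3,B6}
  B6 → {B7}
  B7 → ∅

DF(B5) = ["B3", "B6"]

Answer: ["B3", "B6"]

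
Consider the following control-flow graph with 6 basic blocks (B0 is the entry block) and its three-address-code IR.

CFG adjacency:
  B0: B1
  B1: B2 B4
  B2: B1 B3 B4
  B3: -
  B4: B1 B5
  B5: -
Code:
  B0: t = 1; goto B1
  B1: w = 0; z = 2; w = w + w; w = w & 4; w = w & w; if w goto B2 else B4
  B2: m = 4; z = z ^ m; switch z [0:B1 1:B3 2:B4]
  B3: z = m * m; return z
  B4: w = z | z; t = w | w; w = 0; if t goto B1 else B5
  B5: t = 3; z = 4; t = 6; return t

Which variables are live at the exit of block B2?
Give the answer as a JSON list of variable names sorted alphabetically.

def/use:
  B0: {t} / ∅
  B1: {w,z} / ∅
  B2: {m,z} / {z}
  B3: {z} / {m}
  B4: {t,w} / {z}
  B5: {t,z} / ∅

Live sets:
  B0: in=∅ out=∅
  B1: in=∅ out={z}
  B2: in={z} out={m,z}
  B3: in={m} out=∅
  B4: in={z} out=∅
  B5: in=∅ out=∅

live-out(B2) = ["m", "z"]

Answer: ["m", "z"]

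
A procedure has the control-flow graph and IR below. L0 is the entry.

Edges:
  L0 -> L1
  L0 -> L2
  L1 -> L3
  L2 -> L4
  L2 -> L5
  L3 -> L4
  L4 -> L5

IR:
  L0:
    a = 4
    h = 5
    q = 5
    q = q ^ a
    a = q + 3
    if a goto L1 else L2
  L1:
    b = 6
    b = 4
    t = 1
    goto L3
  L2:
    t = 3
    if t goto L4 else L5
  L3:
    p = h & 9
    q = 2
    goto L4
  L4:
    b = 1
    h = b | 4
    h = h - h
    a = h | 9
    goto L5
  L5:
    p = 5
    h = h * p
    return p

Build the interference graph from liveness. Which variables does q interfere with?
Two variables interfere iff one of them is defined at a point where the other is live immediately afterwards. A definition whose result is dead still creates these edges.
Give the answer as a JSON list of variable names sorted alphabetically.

Per-block:
  L0 def {a,h,q} use ∅
  L1 def {b,t} use ∅
  L2 def {t} use ∅
  L3 def {p,q} use {h}
  L4 def {a,b,h} use ∅
  L5 def {h,p} use {h}

Backward fixpoint:
  live L0: ∅→{h}
  live L1: {h}→{h}
  live L2: {h}→{h}
  live L3: {h}→∅
  live L4: ∅→{h}
  live L5: {h}→∅

Interference:
  a — {h,q}
  b — {h}
  h — {a,b,p,q,t}
  p — {h}
  q — {a,h}
  t — {h}

N(q) = ["a", "h"]

Answer: ["a", "h"]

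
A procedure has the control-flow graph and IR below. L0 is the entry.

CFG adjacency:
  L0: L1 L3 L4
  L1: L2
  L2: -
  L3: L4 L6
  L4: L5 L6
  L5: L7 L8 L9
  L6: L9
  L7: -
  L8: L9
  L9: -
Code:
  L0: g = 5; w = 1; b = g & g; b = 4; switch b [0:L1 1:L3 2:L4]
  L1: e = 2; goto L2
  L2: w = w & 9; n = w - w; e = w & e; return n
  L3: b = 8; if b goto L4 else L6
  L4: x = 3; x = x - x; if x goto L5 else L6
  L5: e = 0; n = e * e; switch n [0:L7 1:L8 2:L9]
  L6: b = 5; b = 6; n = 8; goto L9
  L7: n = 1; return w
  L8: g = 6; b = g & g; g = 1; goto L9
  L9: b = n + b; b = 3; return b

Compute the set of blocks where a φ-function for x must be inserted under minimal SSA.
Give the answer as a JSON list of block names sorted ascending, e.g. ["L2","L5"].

Answer: ["L6", "L9"]

Derivation:
idom tree: L1←L0 L2←L1 L3←L0 L4←L0 L5←L4 L6←L0 L7←L5 L8←L5 L9←L0
Join-block Dom:
  L4: preds {L0,L3}: {L0} ∩ {L0,L3} = {L0}; idom=L0
  L6: preds {L3,L4}: {L0,L3} ∩ {L0,L4} = {L0}; idom=L0
  L9: preds {L5,L6,L8}: {L0,L4,L5} ∩ {L0,L6} ∩ {L0,L4,L5,L8} = {L0}; idom=L0

Frontier:
  L4←L0: walk · to L0
  L4←L3: walk L3 to L0
  L6←L3: walk L3 to L0
  L6←L4: walk L4 to L0
  L9←L5: walk L5→L4 to L0
  L9←L6: walk L6 to L0
  L9←L8: walk L8→L5→L4 to L0
  DF(L0)=∅
  DF(L1)=∅
  DF(L2)=∅
  DF(L3)={L4,L6}
  DF(L4)={L6,L9}
  DF(L5)={L9}
  DF(L6)={L9}
  DF(L7)=∅
  DF(L8)={L9}
  DF(L9)=∅

φ for x: defs {L4}
  DF⁺ = {L6,L9}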